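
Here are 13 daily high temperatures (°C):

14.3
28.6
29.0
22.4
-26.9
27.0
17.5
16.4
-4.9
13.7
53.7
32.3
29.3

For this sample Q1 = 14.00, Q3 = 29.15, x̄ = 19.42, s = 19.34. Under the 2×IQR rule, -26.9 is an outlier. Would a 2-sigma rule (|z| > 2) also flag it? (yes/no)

yes

z = (-26.9 − 19.42) / 19.34 = -2.40.
|z| = 2.40 > 2.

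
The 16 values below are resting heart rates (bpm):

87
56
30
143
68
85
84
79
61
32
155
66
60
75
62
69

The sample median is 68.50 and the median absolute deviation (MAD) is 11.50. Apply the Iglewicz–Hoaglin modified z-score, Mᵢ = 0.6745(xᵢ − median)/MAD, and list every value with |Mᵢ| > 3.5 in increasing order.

|Mᵢ| > 3.5 ⇔ |xᵢ − 68.50| > 3.5·11.50/0.6745 = 59.67.
So outliers lie outside [8.83, 128.17].
143: M = 4.37 → outlier.
155: M = 5.07 → outlier.

143, 155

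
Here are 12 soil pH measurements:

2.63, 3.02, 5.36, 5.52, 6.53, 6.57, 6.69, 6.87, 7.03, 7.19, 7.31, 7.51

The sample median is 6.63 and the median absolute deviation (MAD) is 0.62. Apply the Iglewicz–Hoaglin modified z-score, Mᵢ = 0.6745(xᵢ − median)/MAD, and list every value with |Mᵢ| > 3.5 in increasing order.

|Mᵢ| > 3.5 ⇔ |xᵢ − 6.63| > 3.5·0.62/0.6745 = 3.22.
So outliers lie outside [3.41, 9.85].
2.63: M = -4.35 → outlier.
3.02: M = -3.93 → outlier.

2.63, 3.02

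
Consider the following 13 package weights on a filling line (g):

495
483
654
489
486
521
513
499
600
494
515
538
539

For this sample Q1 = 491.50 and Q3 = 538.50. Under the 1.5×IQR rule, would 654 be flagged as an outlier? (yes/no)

IQR = Q3 − Q1 = 538.50 − 491.50 = 47.00.
Lower fence = Q1 − 1.5·IQR = 491.50 − 70.50 = 421.00.
Upper fence = Q3 + 1.5·IQR = 538.50 + 70.50 = 609.00.
654 lies above the upper fence.

yes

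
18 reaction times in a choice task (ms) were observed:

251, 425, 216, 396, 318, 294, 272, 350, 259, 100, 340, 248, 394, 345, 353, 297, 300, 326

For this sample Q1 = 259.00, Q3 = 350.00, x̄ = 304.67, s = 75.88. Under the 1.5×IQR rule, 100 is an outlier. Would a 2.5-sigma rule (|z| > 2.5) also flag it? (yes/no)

yes

z = (100 − 304.67) / 75.88 = -2.70.
|z| = 2.70 > 2.5.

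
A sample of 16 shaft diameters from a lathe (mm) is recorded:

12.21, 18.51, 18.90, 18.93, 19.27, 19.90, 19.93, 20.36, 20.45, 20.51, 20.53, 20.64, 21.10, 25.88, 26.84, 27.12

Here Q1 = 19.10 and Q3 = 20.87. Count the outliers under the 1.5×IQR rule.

IQR = 1.77; fences at 19.10 − 2.655 = 16.445 and 20.87 + 2.655 = 23.525.
Outside the cutoffs: 12.21, 25.88, 26.84, 27.12.

4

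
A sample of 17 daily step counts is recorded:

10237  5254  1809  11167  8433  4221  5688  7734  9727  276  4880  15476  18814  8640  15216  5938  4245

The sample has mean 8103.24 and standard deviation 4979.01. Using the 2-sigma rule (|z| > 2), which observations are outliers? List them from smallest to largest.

18814

Cutoffs at x̄ ± 2s: 8103.24 ± 2·4979.01 = [-1854.78, 18061.26].
18814: z = 2.15, |z| > 2 → outlier.
Every other value lies within [-1854.78, 18061.26].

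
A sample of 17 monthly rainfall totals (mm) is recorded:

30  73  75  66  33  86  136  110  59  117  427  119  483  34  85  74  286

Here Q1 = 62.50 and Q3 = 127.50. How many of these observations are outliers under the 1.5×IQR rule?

IQR = 65.00; fences at 62.50 − 97.50 = -35.00 and 127.50 + 97.50 = 225.00.
Outside the cutoffs: 286, 427, 483.

3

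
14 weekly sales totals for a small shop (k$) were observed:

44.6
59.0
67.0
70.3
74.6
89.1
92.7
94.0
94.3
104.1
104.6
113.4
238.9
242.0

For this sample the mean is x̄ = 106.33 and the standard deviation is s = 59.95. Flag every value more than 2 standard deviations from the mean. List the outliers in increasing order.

238.9, 242.0

Cutoffs at x̄ ± 2s: 106.33 ± 2·59.95 = [-13.57, 226.23].
238.9: z = 2.21, |z| > 2 → outlier.
242.0: z = 2.26, |z| > 2 → outlier.
Every other value lies within [-13.57, 226.23].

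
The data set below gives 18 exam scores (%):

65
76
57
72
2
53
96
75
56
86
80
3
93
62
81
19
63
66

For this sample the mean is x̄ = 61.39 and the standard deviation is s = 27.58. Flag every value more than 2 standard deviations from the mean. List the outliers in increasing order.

2, 3

Cutoffs at x̄ ± 2s: 61.39 ± 2·27.58 = [6.23, 116.55].
2: z = -2.15, |z| > 2 → outlier.
3: z = -2.12, |z| > 2 → outlier.
Every other value lies within [6.23, 116.55].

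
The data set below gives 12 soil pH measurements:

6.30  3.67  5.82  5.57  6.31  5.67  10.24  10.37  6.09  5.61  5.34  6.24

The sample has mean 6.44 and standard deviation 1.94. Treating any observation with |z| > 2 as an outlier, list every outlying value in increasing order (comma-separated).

10.37

Cutoffs at x̄ ± 2s: 6.44 ± 2·1.94 = [2.56, 10.32].
10.37: z = 2.03, |z| > 2 → outlier.
Every other value lies within [2.56, 10.32].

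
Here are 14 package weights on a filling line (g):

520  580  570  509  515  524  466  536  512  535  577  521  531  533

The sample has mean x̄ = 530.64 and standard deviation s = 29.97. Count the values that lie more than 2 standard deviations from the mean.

1

Cutoffs: x̄ ± 2s = [470.70, 590.58].
Outside the cutoffs: 466.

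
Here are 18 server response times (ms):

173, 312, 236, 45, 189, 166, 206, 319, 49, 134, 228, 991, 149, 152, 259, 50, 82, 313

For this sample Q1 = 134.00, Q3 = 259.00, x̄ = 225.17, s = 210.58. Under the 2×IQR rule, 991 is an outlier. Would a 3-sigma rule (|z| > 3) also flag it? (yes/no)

yes

z = (991 − 225.17) / 210.58 = 3.64.
|z| = 3.64 > 3.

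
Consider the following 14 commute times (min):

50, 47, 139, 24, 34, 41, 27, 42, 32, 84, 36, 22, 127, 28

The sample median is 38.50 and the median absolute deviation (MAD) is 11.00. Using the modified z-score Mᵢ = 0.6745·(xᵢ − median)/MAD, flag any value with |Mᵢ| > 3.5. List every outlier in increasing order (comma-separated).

|Mᵢ| > 3.5 ⇔ |xᵢ − 38.50| > 3.5·11.00/0.6745 = 57.08.
So outliers lie outside [-18.58, 95.58].
127: M = 5.43 → outlier.
139: M = 6.16 → outlier.

127, 139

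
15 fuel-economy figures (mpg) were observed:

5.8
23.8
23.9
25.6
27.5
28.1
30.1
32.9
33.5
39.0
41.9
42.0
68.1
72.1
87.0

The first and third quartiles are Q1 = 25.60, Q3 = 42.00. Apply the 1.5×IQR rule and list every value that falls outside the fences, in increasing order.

68.1, 72.1, 87.0

IQR = Q3 − Q1 = 42.00 − 25.60 = 16.40.
Lower fence = Q1 − 1.5·IQR = 25.60 − 24.60 = 1.00.
Upper fence = Q3 + 1.5·IQR = 42.00 + 24.60 = 66.60.
68.1 > 66.60 → outlier.
72.1 > 66.60 → outlier.
87.0 > 66.60 → outlier.
All remaining values lie within [1.00, 66.60].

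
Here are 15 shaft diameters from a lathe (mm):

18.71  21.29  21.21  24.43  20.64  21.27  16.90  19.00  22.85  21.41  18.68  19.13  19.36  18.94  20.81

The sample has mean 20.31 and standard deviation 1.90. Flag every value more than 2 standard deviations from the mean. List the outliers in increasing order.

Cutoffs at x̄ ± 2s: 20.31 ± 2·1.90 = [16.51, 24.11].
24.43: z = 2.17, |z| > 2 → outlier.
Every other value lies within [16.51, 24.11].

24.43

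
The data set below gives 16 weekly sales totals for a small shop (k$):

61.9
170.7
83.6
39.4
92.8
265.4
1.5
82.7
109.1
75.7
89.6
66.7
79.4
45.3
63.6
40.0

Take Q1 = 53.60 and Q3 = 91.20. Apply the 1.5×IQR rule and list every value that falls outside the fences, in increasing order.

170.7, 265.4

IQR = Q3 − Q1 = 91.20 − 53.60 = 37.60.
Lower fence = Q1 − 1.5·IQR = 53.60 − 56.40 = -2.80.
Upper fence = Q3 + 1.5·IQR = 91.20 + 56.40 = 147.60.
170.7 > 147.60 → outlier.
265.4 > 147.60 → outlier.
All remaining values lie within [-2.80, 147.60].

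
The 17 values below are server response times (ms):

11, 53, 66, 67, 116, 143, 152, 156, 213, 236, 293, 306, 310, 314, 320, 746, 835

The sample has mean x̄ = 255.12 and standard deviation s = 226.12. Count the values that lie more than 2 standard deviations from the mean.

Cutoffs: x̄ ± 2s = [-197.12, 707.36].
Outside the cutoffs: 746, 835.

2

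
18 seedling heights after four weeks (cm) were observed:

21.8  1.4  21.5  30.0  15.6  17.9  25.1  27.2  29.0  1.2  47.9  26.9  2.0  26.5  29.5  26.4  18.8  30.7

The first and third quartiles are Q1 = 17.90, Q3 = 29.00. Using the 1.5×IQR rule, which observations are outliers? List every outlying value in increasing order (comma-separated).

IQR = Q3 − Q1 = 29.00 − 17.90 = 11.10.
Lower fence = Q1 − 1.5·IQR = 17.90 − 16.65 = 1.25.
Upper fence = Q3 + 1.5·IQR = 29.00 + 16.65 = 45.65.
1.2 < 1.25 → outlier.
47.9 > 45.65 → outlier.
All remaining values lie within [1.25, 45.65].

1.2, 47.9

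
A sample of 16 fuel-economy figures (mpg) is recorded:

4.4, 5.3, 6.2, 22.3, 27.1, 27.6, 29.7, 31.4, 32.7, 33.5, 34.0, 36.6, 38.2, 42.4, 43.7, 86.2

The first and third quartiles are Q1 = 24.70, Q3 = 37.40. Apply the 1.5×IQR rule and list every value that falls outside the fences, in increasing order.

4.4, 5.3, 86.2

IQR = Q3 − Q1 = 37.40 − 24.70 = 12.70.
Lower fence = Q1 − 1.5·IQR = 24.70 − 19.05 = 5.65.
Upper fence = Q3 + 1.5·IQR = 37.40 + 19.05 = 56.45.
4.4 < 5.65 → outlier.
5.3 < 5.65 → outlier.
86.2 > 56.45 → outlier.
All remaining values lie within [5.65, 56.45].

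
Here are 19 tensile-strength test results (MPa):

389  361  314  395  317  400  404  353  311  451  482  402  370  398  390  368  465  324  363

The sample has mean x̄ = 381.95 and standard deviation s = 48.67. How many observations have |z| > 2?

Cutoffs: x̄ ± 2s = [284.61, 479.29].
Outside the cutoffs: 482.

1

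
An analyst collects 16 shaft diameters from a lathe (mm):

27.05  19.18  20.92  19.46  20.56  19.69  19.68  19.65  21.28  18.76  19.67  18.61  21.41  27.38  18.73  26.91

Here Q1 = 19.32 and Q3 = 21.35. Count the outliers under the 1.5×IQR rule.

IQR = 2.03; fences at 19.32 − 3.045 = 16.275 and 21.35 + 3.045 = 24.395.
Outside the cutoffs: 26.91, 27.05, 27.38.

3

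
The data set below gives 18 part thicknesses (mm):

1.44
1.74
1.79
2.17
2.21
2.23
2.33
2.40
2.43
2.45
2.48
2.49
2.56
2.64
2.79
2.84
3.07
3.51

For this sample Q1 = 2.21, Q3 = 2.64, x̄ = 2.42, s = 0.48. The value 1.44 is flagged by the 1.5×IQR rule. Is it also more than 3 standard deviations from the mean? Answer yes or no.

z = (1.44 − 2.42) / 0.48 = -2.04.
|z| = 2.04 ≤ 3.

no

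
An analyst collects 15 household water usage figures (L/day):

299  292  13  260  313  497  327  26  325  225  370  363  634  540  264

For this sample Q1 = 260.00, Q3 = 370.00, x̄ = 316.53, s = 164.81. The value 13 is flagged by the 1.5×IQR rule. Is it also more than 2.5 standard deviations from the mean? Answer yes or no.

no

z = (13 − 316.53) / 164.81 = -1.84.
|z| = 1.84 ≤ 2.5.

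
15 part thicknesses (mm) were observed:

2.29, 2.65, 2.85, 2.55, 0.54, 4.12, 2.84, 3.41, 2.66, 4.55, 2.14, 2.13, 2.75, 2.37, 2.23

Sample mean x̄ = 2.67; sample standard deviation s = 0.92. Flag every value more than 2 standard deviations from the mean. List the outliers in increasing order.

Cutoffs at x̄ ± 2s: 2.67 ± 2·0.92 = [0.83, 4.51].
0.54: z = -2.32, |z| > 2 → outlier.
4.55: z = 2.04, |z| > 2 → outlier.
Every other value lies within [0.83, 4.51].

0.54, 4.55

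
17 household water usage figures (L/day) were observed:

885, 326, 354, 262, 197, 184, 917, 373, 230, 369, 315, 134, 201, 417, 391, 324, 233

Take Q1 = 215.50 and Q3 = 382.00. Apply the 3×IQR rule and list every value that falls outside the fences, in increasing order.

885, 917

IQR = Q3 − Q1 = 382.00 − 215.50 = 166.50.
Lower fence = Q1 − 3·IQR = 215.50 − 499.50 = -284.00.
Upper fence = Q3 + 3·IQR = 382.00 + 499.50 = 881.50.
885 > 881.50 → outlier.
917 > 881.50 → outlier.
All remaining values lie within [-284.00, 881.50].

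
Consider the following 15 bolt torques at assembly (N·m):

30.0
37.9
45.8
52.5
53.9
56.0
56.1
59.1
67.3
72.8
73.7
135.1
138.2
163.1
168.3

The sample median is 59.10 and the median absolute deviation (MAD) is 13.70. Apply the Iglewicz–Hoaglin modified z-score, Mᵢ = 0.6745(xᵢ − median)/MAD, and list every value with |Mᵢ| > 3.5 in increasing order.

135.1, 138.2, 163.1, 168.3

|Mᵢ| > 3.5 ⇔ |xᵢ − 59.10| > 3.5·13.70/0.6745 = 71.09.
So outliers lie outside [-11.99, 130.19].
135.1: M = 3.74 → outlier.
138.2: M = 3.89 → outlier.
163.1: M = 5.12 → outlier.
168.3: M = 5.38 → outlier.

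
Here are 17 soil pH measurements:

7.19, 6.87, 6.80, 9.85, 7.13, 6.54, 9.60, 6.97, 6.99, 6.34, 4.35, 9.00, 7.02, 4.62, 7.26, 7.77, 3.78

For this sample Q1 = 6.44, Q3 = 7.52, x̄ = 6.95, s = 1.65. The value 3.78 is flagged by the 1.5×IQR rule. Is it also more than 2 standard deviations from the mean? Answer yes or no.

no

z = (3.78 − 6.95) / 1.65 = -1.92.
|z| = 1.92 ≤ 2.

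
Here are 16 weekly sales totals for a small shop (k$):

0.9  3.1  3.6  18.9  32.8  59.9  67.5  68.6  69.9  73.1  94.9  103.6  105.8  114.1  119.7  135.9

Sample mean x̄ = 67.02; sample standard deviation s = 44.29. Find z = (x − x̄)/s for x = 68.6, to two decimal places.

0.04

z = (68.6 − 67.02) / 44.29 = 0.04.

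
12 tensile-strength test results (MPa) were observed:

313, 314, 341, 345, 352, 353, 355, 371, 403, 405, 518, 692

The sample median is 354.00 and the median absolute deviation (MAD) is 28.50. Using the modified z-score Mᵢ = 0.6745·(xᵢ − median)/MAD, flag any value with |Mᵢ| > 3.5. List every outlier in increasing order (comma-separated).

|Mᵢ| > 3.5 ⇔ |xᵢ − 354.00| > 3.5·28.50/0.6745 = 147.89.
So outliers lie outside [206.11, 501.89].
518: M = 3.88 → outlier.
692: M = 8.00 → outlier.

518, 692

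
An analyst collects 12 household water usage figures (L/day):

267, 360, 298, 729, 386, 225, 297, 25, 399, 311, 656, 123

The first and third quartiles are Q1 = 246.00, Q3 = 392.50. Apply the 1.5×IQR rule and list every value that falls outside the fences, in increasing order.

IQR = Q3 − Q1 = 392.50 − 246.00 = 146.50.
Lower fence = Q1 − 1.5·IQR = 246.00 − 219.75 = 26.25.
Upper fence = Q3 + 1.5·IQR = 392.50 + 219.75 = 612.25.
25 < 26.25 → outlier.
656 > 612.25 → outlier.
729 > 612.25 → outlier.
All remaining values lie within [26.25, 612.25].

25, 656, 729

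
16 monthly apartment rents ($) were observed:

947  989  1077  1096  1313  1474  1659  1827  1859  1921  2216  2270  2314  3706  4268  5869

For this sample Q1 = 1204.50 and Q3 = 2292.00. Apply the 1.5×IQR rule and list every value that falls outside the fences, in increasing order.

4268, 5869

IQR = Q3 − Q1 = 2292.00 − 1204.50 = 1087.50.
Lower fence = Q1 − 1.5·IQR = 1204.50 − 1631.25 = -426.75.
Upper fence = Q3 + 1.5·IQR = 2292.00 + 1631.25 = 3923.25.
4268 > 3923.25 → outlier.
5869 > 3923.25 → outlier.
All remaining values lie within [-426.75, 3923.25].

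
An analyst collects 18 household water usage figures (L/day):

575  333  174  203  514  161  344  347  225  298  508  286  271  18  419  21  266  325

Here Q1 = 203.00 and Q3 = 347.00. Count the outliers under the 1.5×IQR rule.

IQR = 144.00; fences at 203.00 − 216.00 = -13.00 and 347.00 + 216.00 = 563.00.
Outside the cutoffs: 575.

1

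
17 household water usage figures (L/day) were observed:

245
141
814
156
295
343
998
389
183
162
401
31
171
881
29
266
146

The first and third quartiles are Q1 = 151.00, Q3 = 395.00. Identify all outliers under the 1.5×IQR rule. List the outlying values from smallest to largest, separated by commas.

IQR = Q3 − Q1 = 395.00 − 151.00 = 244.00.
Lower fence = Q1 − 1.5·IQR = 151.00 − 366.00 = -215.00.
Upper fence = Q3 + 1.5·IQR = 395.00 + 366.00 = 761.00.
814 > 761.00 → outlier.
881 > 761.00 → outlier.
998 > 761.00 → outlier.
All remaining values lie within [-215.00, 761.00].

814, 881, 998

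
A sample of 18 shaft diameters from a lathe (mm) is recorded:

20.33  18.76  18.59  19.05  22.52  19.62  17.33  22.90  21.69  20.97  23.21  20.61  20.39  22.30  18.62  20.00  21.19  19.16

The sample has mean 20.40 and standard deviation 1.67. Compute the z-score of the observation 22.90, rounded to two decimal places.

1.50

z = (22.90 − 20.40) / 1.67 = 1.50.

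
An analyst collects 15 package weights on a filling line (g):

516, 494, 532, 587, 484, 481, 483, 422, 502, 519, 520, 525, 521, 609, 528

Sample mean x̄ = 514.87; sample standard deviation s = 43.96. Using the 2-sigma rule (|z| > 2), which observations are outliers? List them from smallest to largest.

422, 609

Cutoffs at x̄ ± 2s: 514.87 ± 2·43.96 = [426.95, 602.79].
422: z = -2.11, |z| > 2 → outlier.
609: z = 2.14, |z| > 2 → outlier.
Every other value lies within [426.95, 602.79].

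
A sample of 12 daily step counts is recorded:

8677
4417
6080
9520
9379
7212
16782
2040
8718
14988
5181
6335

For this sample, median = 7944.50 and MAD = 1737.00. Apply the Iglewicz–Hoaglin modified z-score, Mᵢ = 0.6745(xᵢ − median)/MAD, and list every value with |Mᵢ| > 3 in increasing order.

|Mᵢ| > 3 ⇔ |xᵢ − 7944.50| > 3·1737.00/0.6745 = 7725.72.
So outliers lie outside [218.78, 15670.22].
16782: M = 3.43 → outlier.

16782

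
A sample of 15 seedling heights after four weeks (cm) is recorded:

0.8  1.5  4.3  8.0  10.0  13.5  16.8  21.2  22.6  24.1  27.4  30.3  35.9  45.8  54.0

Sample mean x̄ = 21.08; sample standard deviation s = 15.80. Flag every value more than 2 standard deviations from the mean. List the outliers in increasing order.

54.0

Cutoffs at x̄ ± 2s: 21.08 ± 2·15.80 = [-10.52, 52.68].
54.0: z = 2.08, |z| > 2 → outlier.
Every other value lies within [-10.52, 52.68].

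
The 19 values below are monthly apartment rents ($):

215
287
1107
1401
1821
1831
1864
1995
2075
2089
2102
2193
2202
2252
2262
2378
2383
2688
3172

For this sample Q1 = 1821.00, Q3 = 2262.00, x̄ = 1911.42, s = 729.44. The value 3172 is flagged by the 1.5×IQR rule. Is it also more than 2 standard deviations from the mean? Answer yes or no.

no

z = (3172 − 1911.42) / 729.44 = 1.73.
|z| = 1.73 ≤ 2.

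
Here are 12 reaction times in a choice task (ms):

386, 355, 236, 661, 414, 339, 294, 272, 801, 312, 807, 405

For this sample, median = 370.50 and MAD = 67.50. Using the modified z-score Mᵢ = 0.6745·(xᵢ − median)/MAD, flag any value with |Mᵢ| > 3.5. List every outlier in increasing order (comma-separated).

801, 807

|Mᵢ| > 3.5 ⇔ |xᵢ − 370.50| > 3.5·67.50/0.6745 = 350.26.
So outliers lie outside [20.24, 720.76].
801: M = 4.30 → outlier.
807: M = 4.36 → outlier.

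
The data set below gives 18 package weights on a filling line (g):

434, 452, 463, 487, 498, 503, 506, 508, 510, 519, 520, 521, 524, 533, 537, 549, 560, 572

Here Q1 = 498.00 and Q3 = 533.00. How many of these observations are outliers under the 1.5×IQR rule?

1

IQR = 35.00; fences at 498.00 − 52.50 = 445.50 and 533.00 + 52.50 = 585.50.
Outside the cutoffs: 434.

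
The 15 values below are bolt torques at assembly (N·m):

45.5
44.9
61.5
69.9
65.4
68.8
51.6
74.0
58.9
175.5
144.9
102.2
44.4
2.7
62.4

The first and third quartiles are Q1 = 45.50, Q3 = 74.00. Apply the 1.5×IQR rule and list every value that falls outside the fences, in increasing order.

2.7, 144.9, 175.5

IQR = Q3 − Q1 = 74.00 − 45.50 = 28.50.
Lower fence = Q1 − 1.5·IQR = 45.50 − 42.75 = 2.75.
Upper fence = Q3 + 1.5·IQR = 74.00 + 42.75 = 116.75.
2.7 < 2.75 → outlier.
144.9 > 116.75 → outlier.
175.5 > 116.75 → outlier.
All remaining values lie within [2.75, 116.75].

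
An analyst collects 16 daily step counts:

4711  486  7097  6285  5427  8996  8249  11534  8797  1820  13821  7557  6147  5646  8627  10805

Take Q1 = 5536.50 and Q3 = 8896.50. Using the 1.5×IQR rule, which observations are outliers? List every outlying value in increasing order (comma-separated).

486

IQR = Q3 − Q1 = 8896.50 − 5536.50 = 3360.00.
Lower fence = Q1 − 1.5·IQR = 5536.50 − 5040.00 = 496.50.
Upper fence = Q3 + 1.5·IQR = 8896.50 + 5040.00 = 13936.50.
486 < 496.50 → outlier.
All remaining values lie within [496.50, 13936.50].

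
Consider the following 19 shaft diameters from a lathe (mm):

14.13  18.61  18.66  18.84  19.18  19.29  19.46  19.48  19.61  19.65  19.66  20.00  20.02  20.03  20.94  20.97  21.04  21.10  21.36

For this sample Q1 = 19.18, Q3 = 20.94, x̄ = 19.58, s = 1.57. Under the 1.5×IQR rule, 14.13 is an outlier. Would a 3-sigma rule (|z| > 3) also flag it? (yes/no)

z = (14.13 − 19.58) / 1.57 = -3.47.
|z| = 3.47 > 3.

yes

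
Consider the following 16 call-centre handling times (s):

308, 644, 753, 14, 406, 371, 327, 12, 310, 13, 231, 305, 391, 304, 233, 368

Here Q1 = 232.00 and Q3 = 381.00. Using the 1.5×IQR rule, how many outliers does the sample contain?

2

IQR = 149.00; fences at 232.00 − 223.50 = 8.50 and 381.00 + 223.50 = 604.50.
Outside the cutoffs: 644, 753.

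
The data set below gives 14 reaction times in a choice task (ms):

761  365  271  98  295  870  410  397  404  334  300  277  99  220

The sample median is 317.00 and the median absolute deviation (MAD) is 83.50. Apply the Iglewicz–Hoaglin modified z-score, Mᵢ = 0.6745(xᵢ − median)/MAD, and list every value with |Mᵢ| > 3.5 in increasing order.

|Mᵢ| > 3.5 ⇔ |xᵢ − 317.00| > 3.5·83.50/0.6745 = 433.28.
So outliers lie outside [-116.28, 750.28].
761: M = 3.59 → outlier.
870: M = 4.47 → outlier.

761, 870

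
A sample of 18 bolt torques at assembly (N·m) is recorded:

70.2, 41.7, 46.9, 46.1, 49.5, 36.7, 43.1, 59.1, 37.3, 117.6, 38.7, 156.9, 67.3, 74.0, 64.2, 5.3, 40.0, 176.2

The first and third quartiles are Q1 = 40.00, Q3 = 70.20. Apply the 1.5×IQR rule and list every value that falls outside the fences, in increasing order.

IQR = Q3 − Q1 = 70.20 − 40.00 = 30.20.
Lower fence = Q1 − 1.5·IQR = 40.00 − 45.30 = -5.30.
Upper fence = Q3 + 1.5·IQR = 70.20 + 45.30 = 115.50.
117.6 > 115.50 → outlier.
156.9 > 115.50 → outlier.
176.2 > 115.50 → outlier.
All remaining values lie within [-5.30, 115.50].

117.6, 156.9, 176.2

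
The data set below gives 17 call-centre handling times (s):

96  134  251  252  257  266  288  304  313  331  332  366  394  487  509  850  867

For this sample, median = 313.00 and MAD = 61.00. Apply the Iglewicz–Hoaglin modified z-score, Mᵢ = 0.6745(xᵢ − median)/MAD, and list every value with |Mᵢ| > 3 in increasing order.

850, 867

|Mᵢ| > 3 ⇔ |xᵢ − 313.00| > 3·61.00/0.6745 = 271.31.
So outliers lie outside [41.69, 584.31].
850: M = 5.94 → outlier.
867: M = 6.13 → outlier.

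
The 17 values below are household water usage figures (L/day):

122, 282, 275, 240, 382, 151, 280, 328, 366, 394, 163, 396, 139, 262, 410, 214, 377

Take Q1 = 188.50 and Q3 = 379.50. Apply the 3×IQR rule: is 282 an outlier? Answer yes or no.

IQR = Q3 − Q1 = 379.50 − 188.50 = 191.00.
Lower fence = Q1 − 3·IQR = 188.50 − 573.00 = -384.50.
Upper fence = Q3 + 3·IQR = 379.50 + 573.00 = 952.50.
282 lies within [-384.50, 952.50].

no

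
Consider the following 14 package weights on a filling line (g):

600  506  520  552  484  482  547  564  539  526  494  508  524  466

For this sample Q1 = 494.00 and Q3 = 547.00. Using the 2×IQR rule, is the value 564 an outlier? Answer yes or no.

IQR = Q3 − Q1 = 547.00 − 494.00 = 53.00.
Lower fence = Q1 − 2·IQR = 494.00 − 106.00 = 388.00.
Upper fence = Q3 + 2·IQR = 547.00 + 106.00 = 653.00.
564 lies within [388.00, 653.00].

no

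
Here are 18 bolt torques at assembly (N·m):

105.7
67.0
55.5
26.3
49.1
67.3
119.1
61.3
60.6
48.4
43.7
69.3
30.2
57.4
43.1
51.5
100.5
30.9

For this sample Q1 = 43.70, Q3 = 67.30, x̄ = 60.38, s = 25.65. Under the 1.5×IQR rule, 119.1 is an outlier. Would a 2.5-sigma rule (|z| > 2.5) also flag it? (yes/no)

no

z = (119.1 − 60.38) / 25.65 = 2.29.
|z| = 2.29 ≤ 2.5.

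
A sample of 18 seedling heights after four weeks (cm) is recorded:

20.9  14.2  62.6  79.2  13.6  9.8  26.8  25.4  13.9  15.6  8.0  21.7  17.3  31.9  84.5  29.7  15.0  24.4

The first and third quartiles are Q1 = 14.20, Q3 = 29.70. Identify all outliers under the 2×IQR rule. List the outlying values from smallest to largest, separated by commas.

62.6, 79.2, 84.5

IQR = Q3 − Q1 = 29.70 − 14.20 = 15.50.
Lower fence = Q1 − 2·IQR = 14.20 − 31.00 = -16.80.
Upper fence = Q3 + 2·IQR = 29.70 + 31.00 = 60.70.
62.6 > 60.70 → outlier.
79.2 > 60.70 → outlier.
84.5 > 60.70 → outlier.
All remaining values lie within [-16.80, 60.70].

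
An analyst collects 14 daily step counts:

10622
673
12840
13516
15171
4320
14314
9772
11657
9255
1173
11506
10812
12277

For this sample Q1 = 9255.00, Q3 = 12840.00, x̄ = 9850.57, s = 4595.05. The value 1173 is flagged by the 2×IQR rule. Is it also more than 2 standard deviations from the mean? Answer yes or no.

no

z = (1173 − 9850.57) / 4595.05 = -1.89.
|z| = 1.89 ≤ 2.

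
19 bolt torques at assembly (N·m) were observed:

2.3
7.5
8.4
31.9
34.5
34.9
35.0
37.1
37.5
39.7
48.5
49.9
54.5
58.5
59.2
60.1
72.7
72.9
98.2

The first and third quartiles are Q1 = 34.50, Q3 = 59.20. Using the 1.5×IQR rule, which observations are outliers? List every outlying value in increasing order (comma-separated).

98.2

IQR = Q3 − Q1 = 59.20 − 34.50 = 24.70.
Lower fence = Q1 − 1.5·IQR = 34.50 − 37.05 = -2.55.
Upper fence = Q3 + 1.5·IQR = 59.20 + 37.05 = 96.25.
98.2 > 96.25 → outlier.
All remaining values lie within [-2.55, 96.25].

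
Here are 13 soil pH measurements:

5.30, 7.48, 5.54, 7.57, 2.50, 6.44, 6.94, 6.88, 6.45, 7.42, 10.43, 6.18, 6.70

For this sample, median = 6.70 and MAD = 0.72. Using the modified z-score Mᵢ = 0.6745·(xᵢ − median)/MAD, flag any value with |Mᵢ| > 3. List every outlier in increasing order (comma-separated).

|Mᵢ| > 3 ⇔ |xᵢ − 6.70| > 3·0.72/0.6745 = 3.20.
So outliers lie outside [3.50, 9.90].
2.50: M = -3.93 → outlier.
10.43: M = 3.49 → outlier.

2.50, 10.43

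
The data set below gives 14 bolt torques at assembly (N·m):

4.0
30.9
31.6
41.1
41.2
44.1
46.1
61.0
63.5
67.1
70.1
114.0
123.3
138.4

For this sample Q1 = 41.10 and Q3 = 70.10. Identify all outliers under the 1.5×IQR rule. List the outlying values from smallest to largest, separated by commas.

IQR = Q3 − Q1 = 70.10 − 41.10 = 29.00.
Lower fence = Q1 − 1.5·IQR = 41.10 − 43.50 = -2.40.
Upper fence = Q3 + 1.5·IQR = 70.10 + 43.50 = 113.60.
114.0 > 113.60 → outlier.
123.3 > 113.60 → outlier.
138.4 > 113.60 → outlier.
All remaining values lie within [-2.40, 113.60].

114.0, 123.3, 138.4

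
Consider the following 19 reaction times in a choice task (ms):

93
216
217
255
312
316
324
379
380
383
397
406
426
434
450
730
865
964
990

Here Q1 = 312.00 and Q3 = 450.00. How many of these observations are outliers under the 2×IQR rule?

4

IQR = 138.00; fences at 312.00 − 276.00 = 36.00 and 450.00 + 276.00 = 726.00.
Outside the cutoffs: 730, 865, 964, 990.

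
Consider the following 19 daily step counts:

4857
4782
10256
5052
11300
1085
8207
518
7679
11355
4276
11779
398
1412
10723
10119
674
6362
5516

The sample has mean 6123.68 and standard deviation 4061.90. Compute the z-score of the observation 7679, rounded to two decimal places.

z = (7679 − 6123.68) / 4061.90 = 0.38.

0.38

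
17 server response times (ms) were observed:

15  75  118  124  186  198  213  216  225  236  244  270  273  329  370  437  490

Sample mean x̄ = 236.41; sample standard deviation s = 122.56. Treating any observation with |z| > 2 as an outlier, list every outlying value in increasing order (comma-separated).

Cutoffs at x̄ ± 2s: 236.41 ± 2·122.56 = [-8.71, 481.53].
490: z = 2.07, |z| > 2 → outlier.
Every other value lies within [-8.71, 481.53].

490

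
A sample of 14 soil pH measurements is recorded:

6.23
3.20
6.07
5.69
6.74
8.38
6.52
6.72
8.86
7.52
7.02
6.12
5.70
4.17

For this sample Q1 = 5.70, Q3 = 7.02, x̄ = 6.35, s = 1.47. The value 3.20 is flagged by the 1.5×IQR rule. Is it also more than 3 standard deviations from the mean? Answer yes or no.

no

z = (3.20 − 6.35) / 1.47 = -2.14.
|z| = 2.14 ≤ 3.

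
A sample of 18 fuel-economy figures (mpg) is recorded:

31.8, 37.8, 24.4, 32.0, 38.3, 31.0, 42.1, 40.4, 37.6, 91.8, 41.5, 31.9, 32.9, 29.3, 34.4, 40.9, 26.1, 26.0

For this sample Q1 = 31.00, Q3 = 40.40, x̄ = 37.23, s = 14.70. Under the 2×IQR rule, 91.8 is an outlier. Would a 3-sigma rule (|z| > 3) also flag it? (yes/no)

z = (91.8 − 37.23) / 14.70 = 3.71.
|z| = 3.71 > 3.

yes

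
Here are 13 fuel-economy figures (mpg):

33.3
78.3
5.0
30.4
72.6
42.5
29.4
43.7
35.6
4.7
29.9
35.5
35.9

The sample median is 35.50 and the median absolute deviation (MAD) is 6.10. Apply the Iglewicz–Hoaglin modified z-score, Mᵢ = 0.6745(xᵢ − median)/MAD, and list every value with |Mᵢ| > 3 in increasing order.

4.7, 5.0, 72.6, 78.3

|Mᵢ| > 3 ⇔ |xᵢ − 35.50| > 3·6.10/0.6745 = 27.13.
So outliers lie outside [8.37, 62.63].
4.7: M = -3.41 → outlier.
5.0: M = -3.37 → outlier.
72.6: M = 4.10 → outlier.
78.3: M = 4.73 → outlier.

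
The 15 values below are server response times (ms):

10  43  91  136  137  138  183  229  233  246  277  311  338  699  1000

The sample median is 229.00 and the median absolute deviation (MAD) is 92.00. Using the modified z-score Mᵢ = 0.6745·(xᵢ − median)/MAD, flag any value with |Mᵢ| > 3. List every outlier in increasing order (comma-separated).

|Mᵢ| > 3 ⇔ |xᵢ − 229.00| > 3·92.00/0.6745 = 409.19.
So outliers lie outside [-180.19, 638.19].
699: M = 3.45 → outlier.
1000: M = 5.65 → outlier.

699, 1000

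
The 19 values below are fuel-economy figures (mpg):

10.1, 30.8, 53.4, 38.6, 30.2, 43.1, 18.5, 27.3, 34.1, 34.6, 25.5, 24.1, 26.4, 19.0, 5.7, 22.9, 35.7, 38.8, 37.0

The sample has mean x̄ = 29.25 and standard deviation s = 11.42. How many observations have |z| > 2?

Cutoffs: x̄ ± 2s = [6.41, 52.09].
Outside the cutoffs: 5.7, 53.4.

2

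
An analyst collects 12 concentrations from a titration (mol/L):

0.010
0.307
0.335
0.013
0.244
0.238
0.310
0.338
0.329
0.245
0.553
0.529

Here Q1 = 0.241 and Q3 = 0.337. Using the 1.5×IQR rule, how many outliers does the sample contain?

IQR = 0.096; fences at 0.241 − 0.144 = 0.097 and 0.337 + 0.144 = 0.481.
Outside the cutoffs: 0.010, 0.013, 0.529, 0.553.

4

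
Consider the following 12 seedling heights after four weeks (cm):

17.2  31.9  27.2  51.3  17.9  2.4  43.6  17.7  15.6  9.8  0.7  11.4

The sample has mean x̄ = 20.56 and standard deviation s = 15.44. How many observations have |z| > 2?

0

Cutoffs: x̄ ± 2s = [-10.32, 51.44].
Every value lies within the cutoffs.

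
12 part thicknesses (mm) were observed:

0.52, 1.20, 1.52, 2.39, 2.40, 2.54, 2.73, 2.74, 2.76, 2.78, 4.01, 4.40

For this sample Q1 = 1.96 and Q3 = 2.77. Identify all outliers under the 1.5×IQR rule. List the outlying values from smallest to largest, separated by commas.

0.52, 4.01, 4.40

IQR = Q3 − Q1 = 2.77 − 1.96 = 0.81.
Lower fence = Q1 − 1.5·IQR = 1.96 − 1.215 = 0.745.
Upper fence = Q3 + 1.5·IQR = 2.77 + 1.215 = 3.985.
0.52 < 0.745 → outlier.
4.01 > 3.985 → outlier.
4.40 > 3.985 → outlier.
All remaining values lie within [0.745, 3.985].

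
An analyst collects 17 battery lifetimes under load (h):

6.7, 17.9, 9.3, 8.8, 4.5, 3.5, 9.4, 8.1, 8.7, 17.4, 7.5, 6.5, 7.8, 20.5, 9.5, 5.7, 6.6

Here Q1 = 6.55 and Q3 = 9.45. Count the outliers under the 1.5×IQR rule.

IQR = 2.90; fences at 6.55 − 4.35 = 2.20 and 9.45 + 4.35 = 13.80.
Outside the cutoffs: 17.4, 17.9, 20.5.

3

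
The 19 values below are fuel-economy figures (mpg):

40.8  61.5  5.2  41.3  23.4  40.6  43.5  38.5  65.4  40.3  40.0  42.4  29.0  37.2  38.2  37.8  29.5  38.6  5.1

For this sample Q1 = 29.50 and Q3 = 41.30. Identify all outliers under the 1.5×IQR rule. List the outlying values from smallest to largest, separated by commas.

5.1, 5.2, 61.5, 65.4

IQR = Q3 − Q1 = 41.30 − 29.50 = 11.80.
Lower fence = Q1 − 1.5·IQR = 29.50 − 17.70 = 11.80.
Upper fence = Q3 + 1.5·IQR = 41.30 + 17.70 = 59.00.
5.1 < 11.80 → outlier.
5.2 < 11.80 → outlier.
61.5 > 59.00 → outlier.
65.4 > 59.00 → outlier.
All remaining values lie within [11.80, 59.00].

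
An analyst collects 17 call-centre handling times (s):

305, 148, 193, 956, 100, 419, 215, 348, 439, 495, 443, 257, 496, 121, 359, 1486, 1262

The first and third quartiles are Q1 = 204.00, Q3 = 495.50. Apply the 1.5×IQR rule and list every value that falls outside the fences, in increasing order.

956, 1262, 1486

IQR = Q3 − Q1 = 495.50 − 204.00 = 291.50.
Lower fence = Q1 − 1.5·IQR = 204.00 − 437.25 = -233.25.
Upper fence = Q3 + 1.5·IQR = 495.50 + 437.25 = 932.75.
956 > 932.75 → outlier.
1262 > 932.75 → outlier.
1486 > 932.75 → outlier.
All remaining values lie within [-233.25, 932.75].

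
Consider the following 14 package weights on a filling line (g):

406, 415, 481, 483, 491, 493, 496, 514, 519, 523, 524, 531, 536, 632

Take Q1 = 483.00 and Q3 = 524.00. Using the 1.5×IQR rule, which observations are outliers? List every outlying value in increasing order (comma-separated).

IQR = Q3 − Q1 = 524.00 − 483.00 = 41.00.
Lower fence = Q1 − 1.5·IQR = 483.00 − 61.50 = 421.50.
Upper fence = Q3 + 1.5·IQR = 524.00 + 61.50 = 585.50.
406 < 421.50 → outlier.
415 < 421.50 → outlier.
632 > 585.50 → outlier.
All remaining values lie within [421.50, 585.50].

406, 415, 632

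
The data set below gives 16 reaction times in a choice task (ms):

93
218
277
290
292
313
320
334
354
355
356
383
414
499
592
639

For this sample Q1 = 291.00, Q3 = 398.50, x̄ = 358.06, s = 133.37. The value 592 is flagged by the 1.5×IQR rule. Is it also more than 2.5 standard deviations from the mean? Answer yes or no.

z = (592 − 358.06) / 133.37 = 1.75.
|z| = 1.75 ≤ 2.5.

no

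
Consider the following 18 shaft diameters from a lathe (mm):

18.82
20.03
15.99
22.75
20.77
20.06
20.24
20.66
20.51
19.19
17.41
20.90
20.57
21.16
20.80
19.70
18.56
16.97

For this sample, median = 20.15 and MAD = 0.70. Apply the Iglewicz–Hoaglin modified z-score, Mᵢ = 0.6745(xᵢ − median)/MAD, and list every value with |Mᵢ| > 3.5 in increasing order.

15.99

|Mᵢ| > 3.5 ⇔ |xᵢ − 20.15| > 3.5·0.70/0.6745 = 3.63.
So outliers lie outside [16.52, 23.78].
15.99: M = -4.01 → outlier.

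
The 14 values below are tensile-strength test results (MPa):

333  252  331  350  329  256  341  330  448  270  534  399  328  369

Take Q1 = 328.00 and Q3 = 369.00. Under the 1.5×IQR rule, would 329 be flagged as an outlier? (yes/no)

no

IQR = Q3 − Q1 = 369.00 − 328.00 = 41.00.
Lower fence = Q1 − 1.5·IQR = 328.00 − 61.50 = 266.50.
Upper fence = Q3 + 1.5·IQR = 369.00 + 61.50 = 430.50.
329 lies within [266.50, 430.50].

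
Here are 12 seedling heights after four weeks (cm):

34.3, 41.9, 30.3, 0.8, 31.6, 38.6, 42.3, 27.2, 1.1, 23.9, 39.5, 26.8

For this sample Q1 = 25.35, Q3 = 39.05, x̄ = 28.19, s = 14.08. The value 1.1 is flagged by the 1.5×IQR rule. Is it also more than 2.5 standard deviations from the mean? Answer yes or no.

z = (1.1 − 28.19) / 14.08 = -1.92.
|z| = 1.92 ≤ 2.5.

no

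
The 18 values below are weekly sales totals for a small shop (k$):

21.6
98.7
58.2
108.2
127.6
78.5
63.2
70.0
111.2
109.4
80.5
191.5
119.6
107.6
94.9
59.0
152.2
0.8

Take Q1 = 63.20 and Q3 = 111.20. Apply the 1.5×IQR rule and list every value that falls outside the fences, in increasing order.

IQR = Q3 − Q1 = 111.20 − 63.20 = 48.00.
Lower fence = Q1 − 1.5·IQR = 63.20 − 72.00 = -8.80.
Upper fence = Q3 + 1.5·IQR = 111.20 + 72.00 = 183.20.
191.5 > 183.20 → outlier.
All remaining values lie within [-8.80, 183.20].

191.5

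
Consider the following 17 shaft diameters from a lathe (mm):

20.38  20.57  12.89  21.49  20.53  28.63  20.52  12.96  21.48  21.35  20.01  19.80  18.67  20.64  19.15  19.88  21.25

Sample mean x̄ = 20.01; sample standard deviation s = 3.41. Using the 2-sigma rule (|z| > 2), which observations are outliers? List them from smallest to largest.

Cutoffs at x̄ ± 2s: 20.01 ± 2·3.41 = [13.19, 26.83].
12.89: z = -2.09, |z| > 2 → outlier.
12.96: z = -2.07, |z| > 2 → outlier.
28.63: z = 2.53, |z| > 2 → outlier.
Every other value lies within [13.19, 26.83].

12.89, 12.96, 28.63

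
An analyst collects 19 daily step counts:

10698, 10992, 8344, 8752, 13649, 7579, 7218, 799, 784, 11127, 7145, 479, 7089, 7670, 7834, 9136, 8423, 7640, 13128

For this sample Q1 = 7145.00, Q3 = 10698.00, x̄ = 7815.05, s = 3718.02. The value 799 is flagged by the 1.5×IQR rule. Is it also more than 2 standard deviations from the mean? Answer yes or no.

z = (799 − 7815.05) / 3718.02 = -1.89.
|z| = 1.89 ≤ 2.

no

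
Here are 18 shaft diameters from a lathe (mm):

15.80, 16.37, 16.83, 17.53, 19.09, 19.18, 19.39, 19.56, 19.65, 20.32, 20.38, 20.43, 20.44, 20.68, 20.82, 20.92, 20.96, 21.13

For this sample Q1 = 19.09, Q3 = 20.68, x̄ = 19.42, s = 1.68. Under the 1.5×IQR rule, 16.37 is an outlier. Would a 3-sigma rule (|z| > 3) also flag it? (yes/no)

no

z = (16.37 − 19.42) / 1.68 = -1.82.
|z| = 1.82 ≤ 3.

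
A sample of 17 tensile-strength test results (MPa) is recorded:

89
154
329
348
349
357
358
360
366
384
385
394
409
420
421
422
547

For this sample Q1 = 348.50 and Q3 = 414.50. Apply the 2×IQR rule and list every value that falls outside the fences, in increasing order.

89, 154, 547

IQR = Q3 − Q1 = 414.50 − 348.50 = 66.00.
Lower fence = Q1 − 2·IQR = 348.50 − 132.00 = 216.50.
Upper fence = Q3 + 2·IQR = 414.50 + 132.00 = 546.50.
89 < 216.50 → outlier.
154 < 216.50 → outlier.
547 > 546.50 → outlier.
All remaining values lie within [216.50, 546.50].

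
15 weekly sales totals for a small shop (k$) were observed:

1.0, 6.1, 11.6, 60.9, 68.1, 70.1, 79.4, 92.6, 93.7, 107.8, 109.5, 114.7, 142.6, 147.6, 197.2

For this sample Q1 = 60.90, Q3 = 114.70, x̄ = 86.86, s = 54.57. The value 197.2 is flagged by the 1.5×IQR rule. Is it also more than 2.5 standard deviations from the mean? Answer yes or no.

no

z = (197.2 − 86.86) / 54.57 = 2.02.
|z| = 2.02 ≤ 2.5.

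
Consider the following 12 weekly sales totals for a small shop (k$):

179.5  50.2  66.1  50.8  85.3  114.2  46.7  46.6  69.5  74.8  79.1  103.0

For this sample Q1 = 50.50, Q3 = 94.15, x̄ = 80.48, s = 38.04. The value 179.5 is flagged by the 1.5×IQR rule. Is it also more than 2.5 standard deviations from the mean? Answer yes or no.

z = (179.5 − 80.48) / 38.04 = 2.60.
|z| = 2.60 > 2.5.

yes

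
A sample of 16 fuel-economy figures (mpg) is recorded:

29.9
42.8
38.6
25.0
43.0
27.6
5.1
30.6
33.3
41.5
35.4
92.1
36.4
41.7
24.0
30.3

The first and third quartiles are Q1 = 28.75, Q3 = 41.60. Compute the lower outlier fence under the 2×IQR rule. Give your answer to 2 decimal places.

3.05

IQR = Q3 − Q1 = 41.60 − 28.75 = 12.85.
Lower fence = Q1 − 2·IQR = 28.75 − 25.70 = 3.05.
Upper fence = Q3 + 2·IQR = 41.60 + 25.70 = 67.30.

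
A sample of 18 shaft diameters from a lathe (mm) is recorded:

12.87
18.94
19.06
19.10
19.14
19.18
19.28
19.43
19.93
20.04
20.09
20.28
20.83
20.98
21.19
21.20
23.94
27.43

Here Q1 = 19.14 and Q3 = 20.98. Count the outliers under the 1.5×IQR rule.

3

IQR = 1.84; fences at 19.14 − 2.76 = 16.38 and 20.98 + 2.76 = 23.74.
Outside the cutoffs: 12.87, 23.94, 27.43.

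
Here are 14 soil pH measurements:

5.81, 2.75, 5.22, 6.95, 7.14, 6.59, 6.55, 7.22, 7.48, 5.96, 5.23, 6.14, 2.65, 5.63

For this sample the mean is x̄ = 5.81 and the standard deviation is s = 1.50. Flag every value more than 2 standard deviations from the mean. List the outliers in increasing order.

Cutoffs at x̄ ± 2s: 5.81 ± 2·1.50 = [2.81, 8.81].
2.65: z = -2.11, |z| > 2 → outlier.
2.75: z = -2.04, |z| > 2 → outlier.
Every other value lies within [2.81, 8.81].

2.65, 2.75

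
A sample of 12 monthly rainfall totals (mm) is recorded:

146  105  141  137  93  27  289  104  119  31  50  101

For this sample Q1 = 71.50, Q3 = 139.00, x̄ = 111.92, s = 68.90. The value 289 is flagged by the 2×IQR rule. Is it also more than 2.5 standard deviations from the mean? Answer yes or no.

yes

z = (289 − 111.92) / 68.90 = 2.57.
|z| = 2.57 > 2.5.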